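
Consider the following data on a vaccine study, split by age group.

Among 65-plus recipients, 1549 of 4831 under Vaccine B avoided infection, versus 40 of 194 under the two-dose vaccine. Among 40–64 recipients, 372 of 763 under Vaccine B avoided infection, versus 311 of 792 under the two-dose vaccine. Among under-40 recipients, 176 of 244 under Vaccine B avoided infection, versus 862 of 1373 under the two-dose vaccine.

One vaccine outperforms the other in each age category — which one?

Vaccine B

65-plus: Vaccine B 1549/4831 = 32.1%, the two-dose vaccine 40/194 = 20.6% → Vaccine B
40–64: Vaccine B 372/763 = 48.8%, the two-dose vaccine 311/792 = 39.3% → Vaccine B
Under-40: Vaccine B 176/244 = 72.1%, the two-dose vaccine 862/1373 = 62.8% → Vaccine B
Vaccine B has the higher rate in all 3 groups.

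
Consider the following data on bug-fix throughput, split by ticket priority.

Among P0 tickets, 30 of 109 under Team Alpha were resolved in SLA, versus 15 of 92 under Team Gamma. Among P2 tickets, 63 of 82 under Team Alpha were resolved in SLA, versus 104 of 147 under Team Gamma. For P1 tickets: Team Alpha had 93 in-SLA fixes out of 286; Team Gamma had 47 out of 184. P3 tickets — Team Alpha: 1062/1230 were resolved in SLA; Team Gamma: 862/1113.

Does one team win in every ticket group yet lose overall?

No

P0: Team Alpha 30/109 = 27.5%, Team Gamma 15/92 = 16.3% → Team Alpha
P2: Team Alpha 63/82 = 76.8%, Team Gamma 104/147 = 70.7% → Team Alpha
P1: Team Alpha 93/286 = 32.5%, Team Gamma 47/184 = 25.5% → Team Alpha
P3: Team Alpha 1062/1230 = 86.3%, Team Gamma 862/1113 = 77.4% → Team Alpha
Overall: Team Alpha 1248/1707 = 73.1%, Team Gamma 1028/1536 = 66.9% → Team Alpha
Team Alpha wins overall and in every ticket group — no reversal.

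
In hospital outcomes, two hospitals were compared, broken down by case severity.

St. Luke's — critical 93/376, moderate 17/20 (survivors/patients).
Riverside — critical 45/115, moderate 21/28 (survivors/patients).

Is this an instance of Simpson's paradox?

No

Critical: St. Luke's 93/376 = 24.7%, Riverside 45/115 = 39.1% → Riverside
Moderate: St. Luke's 17/20 = 85.0%, Riverside 21/28 = 75.0% → St. Luke's
Overall: St. Luke's 110/396 = 27.8%, Riverside 66/143 = 46.2% → Riverside
Neither sweeps: St. Luke's wins 1 of 2 groups, Riverside wins 1. Riverside wins overall but not every group — no Simpson reversal.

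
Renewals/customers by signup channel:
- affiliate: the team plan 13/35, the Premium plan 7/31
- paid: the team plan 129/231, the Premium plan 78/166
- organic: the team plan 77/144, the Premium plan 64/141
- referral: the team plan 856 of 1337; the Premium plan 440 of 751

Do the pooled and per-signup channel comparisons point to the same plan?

Affiliate: the team plan 13/35 = 37.1%, the Premium plan 7/31 = 22.6% → the team plan
Paid: the team plan 129/231 = 55.8%, the Premium plan 78/166 = 47.0% → the team plan
Organic: the team plan 77/144 = 53.5%, the Premium plan 64/141 = 45.4% → the team plan
Referral: the team plan 856/1337 = 64.0%, the Premium plan 440/751 = 58.6% → the team plan
Overall: the team plan 1075/1747 = 61.5%, the Premium plan 589/1089 = 54.1% → the team plan
The team plan wins overall and in every signup group — no reversal.

Yes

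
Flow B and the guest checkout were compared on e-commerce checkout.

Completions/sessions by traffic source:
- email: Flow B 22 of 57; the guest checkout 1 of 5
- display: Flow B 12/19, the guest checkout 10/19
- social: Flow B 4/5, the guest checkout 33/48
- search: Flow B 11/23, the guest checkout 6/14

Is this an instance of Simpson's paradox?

Email: Flow B 22/57 = 38.6%, the guest checkout 1/5 = 20.0% → Flow B
Display: Flow B 12/19 = 63.2%, the guest checkout 10/19 = 52.6% → Flow B
Social: Flow B 4/5 = 80.0%, the guest checkout 33/48 = 68.8% → Flow B
Search: Flow B 11/23 = 47.8%, the guest checkout 6/14 = 42.9% → Flow B
Overall: Flow B 49/104 = 47.1%, the guest checkout 50/86 = 58.1% → the guest checkout
Flow B wins each traffic group but the guest checkout wins overall — the comparison reverses. Flow B's sessions skew toward email, which has a lower base rate.

Yes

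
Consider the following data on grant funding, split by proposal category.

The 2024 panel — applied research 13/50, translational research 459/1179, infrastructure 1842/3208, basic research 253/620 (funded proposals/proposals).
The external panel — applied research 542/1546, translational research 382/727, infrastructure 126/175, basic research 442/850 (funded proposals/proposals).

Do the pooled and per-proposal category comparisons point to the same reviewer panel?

Applied research: the 2024 panel 13/50 = 26.0%, the external panel 542/1546 = 35.1% → the external panel
Translational research: the 2024 panel 459/1179 = 38.9%, the external panel 382/727 = 52.5% → the external panel
Infrastructure: the 2024 panel 1842/3208 = 57.4%, the external panel 126/175 = 72.0% → the external panel
Basic research: the 2024 panel 253/620 = 40.8%, the external panel 442/850 = 52.0% → the external panel
Overall: the 2024 panel 2567/5057 = 50.8%, the external panel 1492/3298 = 45.2% → the 2024 panel
The external panel wins each proposal group but the 2024 panel wins overall — the comparison reverses. The external panel's proposals skew toward applied research, which has a lower base rate.

No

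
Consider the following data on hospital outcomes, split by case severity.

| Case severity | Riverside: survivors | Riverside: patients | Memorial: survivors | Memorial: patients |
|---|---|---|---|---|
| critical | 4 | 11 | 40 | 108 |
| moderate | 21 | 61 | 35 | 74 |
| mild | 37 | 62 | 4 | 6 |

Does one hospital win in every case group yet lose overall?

Critical: Riverside 4/11 = 36.4%, Memorial 40/108 = 37.0% → Memorial
Moderate: Riverside 21/61 = 34.4%, Memorial 35/74 = 47.3% → Memorial
Mild: Riverside 37/62 = 59.7%, Memorial 4/6 = 66.7% → Memorial
Overall: Riverside 62/134 = 46.3%, Memorial 79/188 = 42.0% → Riverside
Memorial wins each case group but Riverside wins overall — the comparison reverses. Memorial's patients skew toward critical, which has a lower base rate.

Yes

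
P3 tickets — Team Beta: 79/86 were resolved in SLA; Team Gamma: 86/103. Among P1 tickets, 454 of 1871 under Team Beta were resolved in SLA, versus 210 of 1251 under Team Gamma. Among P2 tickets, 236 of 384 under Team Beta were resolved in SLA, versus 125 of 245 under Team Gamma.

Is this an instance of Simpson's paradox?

P3: Team Beta 79/86 = 91.9%, Team Gamma 86/103 = 83.5% → Team Beta
P1: Team Beta 454/1871 = 24.3%, Team Gamma 210/1251 = 16.8% → Team Beta
P2: Team Beta 236/384 = 61.5%, Team Gamma 125/245 = 51.0% → Team Beta
Overall: Team Beta 769/2341 = 32.8%, Team Gamma 421/1599 = 26.3% → Team Beta
Team Beta wins overall and in every ticket group — no reversal.

No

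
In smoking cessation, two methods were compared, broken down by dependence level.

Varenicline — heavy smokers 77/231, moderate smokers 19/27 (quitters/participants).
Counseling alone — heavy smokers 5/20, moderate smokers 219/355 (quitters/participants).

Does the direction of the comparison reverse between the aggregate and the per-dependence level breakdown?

Yes

Heavy smokers: varenicline 77/231 = 33.3%, counseling alone 5/20 = 25.0% → varenicline
Moderate smokers: varenicline 19/27 = 70.4%, counseling alone 219/355 = 61.7% → varenicline
Overall: varenicline 96/258 = 37.2%, counseling alone 224/375 = 59.7% → counseling alone
Varenicline wins each dependence group but counseling alone wins overall — the comparison reverses. Varenicline's participants skew toward heavy smokers, which has a lower base rate.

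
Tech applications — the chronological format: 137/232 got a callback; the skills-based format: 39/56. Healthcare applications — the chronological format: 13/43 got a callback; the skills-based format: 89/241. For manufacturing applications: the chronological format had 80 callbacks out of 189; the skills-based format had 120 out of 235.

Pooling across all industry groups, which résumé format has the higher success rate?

the chronological format

Tech: the chronological format 137/232 = 59.1%, the skills-based format 39/56 = 69.6% → the skills-based format
Healthcare: the chronological format 13/43 = 30.2%, the skills-based format 89/241 = 36.9% → the skills-based format
Manufacturing: the chronological format 80/189 = 42.3%, the skills-based format 120/235 = 51.1% → the skills-based format
Overall: the chronological format 230/464 = 49.6%, the skills-based format 248/532 = 46.6% → the chronological format
(The skills-based format wins every industry group but the chronological format wins overall — the skills-based format's applications skew toward the low-rate healthcare group.)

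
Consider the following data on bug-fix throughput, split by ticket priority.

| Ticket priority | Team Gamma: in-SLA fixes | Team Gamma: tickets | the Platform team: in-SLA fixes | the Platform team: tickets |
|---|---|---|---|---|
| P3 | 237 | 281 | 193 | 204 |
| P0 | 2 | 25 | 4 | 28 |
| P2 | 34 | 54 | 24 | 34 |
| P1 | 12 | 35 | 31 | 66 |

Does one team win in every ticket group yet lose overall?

P3: Team Gamma 237/281 = 84.3%, the Platform team 193/204 = 94.6% → the Platform team
P0: Team Gamma 2/25 = 8.0%, the Platform team 4/28 = 14.3% → the Platform team
P2: Team Gamma 34/54 = 63.0%, the Platform team 24/34 = 70.6% → the Platform team
P1: Team Gamma 12/35 = 34.3%, the Platform team 31/66 = 47.0% → the Platform team
Overall: Team Gamma 285/395 = 72.2%, the Platform team 252/332 = 75.9% → the Platform team
The Platform team wins overall and in every ticket group — no reversal.

No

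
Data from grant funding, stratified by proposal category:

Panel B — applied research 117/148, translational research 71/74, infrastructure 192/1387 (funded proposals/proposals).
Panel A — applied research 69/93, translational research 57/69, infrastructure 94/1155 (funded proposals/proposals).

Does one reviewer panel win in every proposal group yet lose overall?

No

Applied research: Panel B 117/148 = 79.1%, Panel A 69/93 = 74.2% → Panel B
Translational research: Panel B 71/74 = 95.9%, Panel A 57/69 = 82.6% → Panel B
Infrastructure: Panel B 192/1387 = 13.8%, Panel A 94/1155 = 8.1% → Panel B
Overall: Panel B 380/1609 = 23.6%, Panel A 220/1317 = 16.7% → Panel B
Panel B wins overall and in every proposal group — no reversal.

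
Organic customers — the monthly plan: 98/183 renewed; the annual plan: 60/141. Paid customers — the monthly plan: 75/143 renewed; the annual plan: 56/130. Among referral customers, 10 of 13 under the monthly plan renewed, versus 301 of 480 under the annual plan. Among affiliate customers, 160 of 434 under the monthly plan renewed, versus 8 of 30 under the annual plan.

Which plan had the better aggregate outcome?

the annual plan

Organic: the monthly plan 98/183 = 53.6%, the annual plan 60/141 = 42.6% → the monthly plan
Paid: the monthly plan 75/143 = 52.4%, the annual plan 56/130 = 43.1% → the monthly plan
Referral: the monthly plan 10/13 = 76.9%, the annual plan 301/480 = 62.7% → the monthly plan
Affiliate: the monthly plan 160/434 = 36.9%, the annual plan 8/30 = 26.7% → the monthly plan
Overall: the monthly plan 343/773 = 44.4%, the annual plan 425/781 = 54.4% → the annual plan
(The monthly plan wins every signup group but the annual plan wins overall — the monthly plan's customers skew toward the low-rate affiliate group.)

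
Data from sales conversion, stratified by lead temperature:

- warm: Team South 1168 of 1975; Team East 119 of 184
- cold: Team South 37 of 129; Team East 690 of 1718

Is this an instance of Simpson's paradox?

Yes

Warm: Team South 1168/1975 = 59.1%, Team East 119/184 = 64.7% → Team East
Cold: Team South 37/129 = 28.7%, Team East 690/1718 = 40.2% → Team East
Overall: Team South 1205/2104 = 57.3%, Team East 809/1902 = 42.5% → Team South
Team East wins each lead group but Team South wins overall — the comparison reverses. Team East's leads skew toward cold, which has a lower base rate.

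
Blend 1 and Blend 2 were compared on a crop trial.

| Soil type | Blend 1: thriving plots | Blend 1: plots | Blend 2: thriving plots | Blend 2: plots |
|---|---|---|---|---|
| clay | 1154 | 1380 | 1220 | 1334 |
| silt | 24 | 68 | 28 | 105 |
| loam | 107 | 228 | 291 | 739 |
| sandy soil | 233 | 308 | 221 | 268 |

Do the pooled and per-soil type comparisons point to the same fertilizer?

Clay: Blend 1 1154/1380 = 83.6%, Blend 2 1220/1334 = 91.5% → Blend 2
Silt: Blend 1 24/68 = 35.3%, Blend 2 28/105 = 26.7% → Blend 1
Loam: Blend 1 107/228 = 46.9%, Blend 2 291/739 = 39.4% → Blend 1
Sandy soil: Blend 1 233/308 = 75.6%, Blend 2 221/268 = 82.5% → Blend 2
Overall: Blend 1 1518/1984 = 76.5%, Blend 2 1760/2446 = 72.0% → Blend 1
Neither sweeps: Blend 1 wins 2 of 4 groups, Blend 2 wins 2. Blend 1 wins overall but not every group — no Simpson reversal.

No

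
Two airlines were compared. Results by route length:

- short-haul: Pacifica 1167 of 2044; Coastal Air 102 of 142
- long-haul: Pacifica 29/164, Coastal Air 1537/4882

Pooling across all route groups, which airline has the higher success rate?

Pacifica

Short-haul: Pacifica 1167/2044 = 57.1%, Coastal Air 102/142 = 71.8% → Coastal Air
Long-haul: Pacifica 29/164 = 17.7%, Coastal Air 1537/4882 = 31.5% → Coastal Air
Overall: Pacifica 1196/2208 = 54.2%, Coastal Air 1639/5024 = 32.6% → Pacifica
(Coastal Air wins every route group but Pacifica wins overall — Coastal Air's flights skew toward the low-rate long-haul group.)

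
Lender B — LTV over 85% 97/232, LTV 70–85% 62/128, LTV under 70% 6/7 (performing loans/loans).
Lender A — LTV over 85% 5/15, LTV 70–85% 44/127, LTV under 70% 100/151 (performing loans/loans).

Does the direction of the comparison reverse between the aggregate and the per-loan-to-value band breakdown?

Yes

LTV over 85%: Lender B 97/232 = 41.8%, Lender A 5/15 = 33.3% → Lender B
LTV 70–85%: Lender B 62/128 = 48.4%, Lender A 44/127 = 34.6% → Lender B
LTV under 70%: Lender B 6/7 = 85.7%, Lender A 100/151 = 66.2% → Lender B
Overall: Lender B 165/367 = 45.0%, Lender A 149/293 = 50.9% → Lender A
Lender B wins each loan-to-value group but Lender A wins overall — the comparison reverses. Lender B's loans skew toward LTV over 85%, which has a lower base rate.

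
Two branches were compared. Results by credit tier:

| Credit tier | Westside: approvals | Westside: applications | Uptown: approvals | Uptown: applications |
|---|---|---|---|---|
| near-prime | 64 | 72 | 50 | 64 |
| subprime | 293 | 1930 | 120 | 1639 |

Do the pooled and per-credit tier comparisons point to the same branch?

Near-prime: Westside 64/72 = 88.9%, Uptown 50/64 = 78.1% → Westside
Subprime: Westside 293/1930 = 15.2%, Uptown 120/1639 = 7.3% → Westside
Overall: Westside 357/2002 = 17.8%, Uptown 170/1703 = 10.0% → Westside
Westside wins overall and in every credit group — no reversal.

Yes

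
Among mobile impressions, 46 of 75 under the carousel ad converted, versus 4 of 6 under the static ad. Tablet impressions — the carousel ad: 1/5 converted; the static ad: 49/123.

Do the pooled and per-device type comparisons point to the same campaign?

No

Mobile: the carousel ad 46/75 = 61.3%, the static ad 4/6 = 66.7% → the static ad
Tablet: the carousel ad 1/5 = 20.0%, the static ad 49/123 = 39.8% → the static ad
Overall: the carousel ad 47/80 = 58.8%, the static ad 53/129 = 41.1% → the carousel ad
The static ad wins each device group but the carousel ad wins overall — the comparison reverses. The static ad's impressions skew toward tablet, which has a lower base rate.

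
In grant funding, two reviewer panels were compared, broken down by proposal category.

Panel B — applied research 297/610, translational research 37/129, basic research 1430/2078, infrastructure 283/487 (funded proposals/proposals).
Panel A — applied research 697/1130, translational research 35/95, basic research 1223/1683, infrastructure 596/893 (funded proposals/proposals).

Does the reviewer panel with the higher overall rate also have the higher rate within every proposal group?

Applied research: Panel B 297/610 = 48.7%, Panel A 697/1130 = 61.7% → Panel A
Translational research: Panel B 37/129 = 28.7%, Panel A 35/95 = 36.8% → Panel A
Basic research: Panel B 1430/2078 = 68.8%, Panel A 1223/1683 = 72.7% → Panel A
Infrastructure: Panel B 283/487 = 58.1%, Panel A 596/893 = 66.7% → Panel A
Overall: Panel B 2047/3304 = 62.0%, Panel A 2551/3801 = 67.1% → Panel A
Panel A wins overall and in every proposal group — no reversal.

Yes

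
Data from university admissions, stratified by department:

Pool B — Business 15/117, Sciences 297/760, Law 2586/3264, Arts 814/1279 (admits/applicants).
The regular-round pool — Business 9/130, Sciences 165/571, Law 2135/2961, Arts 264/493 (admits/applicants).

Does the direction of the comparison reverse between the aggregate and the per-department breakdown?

No

Business: Pool B 15/117 = 12.8%, the regular-round pool 9/130 = 6.9% → Pool B
Sciences: Pool B 297/760 = 39.1%, the regular-round pool 165/571 = 28.9% → Pool B
Law: Pool B 2586/3264 = 79.2%, the regular-round pool 2135/2961 = 72.1% → Pool B
Arts: Pool B 814/1279 = 63.6%, the regular-round pool 264/493 = 53.5% → Pool B
Overall: Pool B 3712/5420 = 68.5%, the regular-round pool 2573/4155 = 61.9% → Pool B
Pool B wins overall and in every department group — no reversal.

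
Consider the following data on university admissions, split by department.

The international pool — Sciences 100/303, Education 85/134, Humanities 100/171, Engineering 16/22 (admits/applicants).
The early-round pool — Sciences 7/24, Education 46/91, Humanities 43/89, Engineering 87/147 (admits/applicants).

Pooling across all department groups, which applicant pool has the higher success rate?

Sciences: the international pool 100/303 = 33.0%, the early-round pool 7/24 = 29.2% → the international pool
Education: the international pool 85/134 = 63.4%, the early-round pool 46/91 = 50.5% → the international pool
Humanities: the international pool 100/171 = 58.5%, the early-round pool 43/89 = 48.3% → the international pool
Engineering: the international pool 16/22 = 72.7%, the early-round pool 87/147 = 59.2% → the international pool
Overall: the international pool 301/630 = 47.8%, the early-round pool 183/351 = 52.1% → the early-round pool
(The international pool wins every department group but the early-round pool wins overall — the international pool's applicants skew toward the low-rate Sciences group.)

the early-round pool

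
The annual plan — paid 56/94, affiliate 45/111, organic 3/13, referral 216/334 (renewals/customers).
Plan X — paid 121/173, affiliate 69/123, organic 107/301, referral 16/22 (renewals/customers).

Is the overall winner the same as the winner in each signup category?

No

Paid: the annual plan 56/94 = 59.6%, Plan X 121/173 = 69.9% → Plan X
Affiliate: the annual plan 45/111 = 40.5%, Plan X 69/123 = 56.1% → Plan X
Organic: the annual plan 3/13 = 23.1%, Plan X 107/301 = 35.5% → Plan X
Referral: the annual plan 216/334 = 64.7%, Plan X 16/22 = 72.7% → Plan X
Overall: the annual plan 320/552 = 58.0%, Plan X 313/619 = 50.6% → the annual plan
Plan X wins each signup group but the annual plan wins overall — the comparison reverses. Plan X's customers skew toward organic, which has a lower base rate.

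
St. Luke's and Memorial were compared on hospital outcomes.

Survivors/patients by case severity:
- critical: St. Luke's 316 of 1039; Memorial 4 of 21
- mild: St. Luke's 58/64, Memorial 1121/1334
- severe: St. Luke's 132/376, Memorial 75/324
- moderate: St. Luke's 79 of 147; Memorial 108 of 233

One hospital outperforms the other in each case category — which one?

Critical: St. Luke's 316/1039 = 30.4%, Memorial 4/21 = 19.0% → St. Luke's
Mild: St. Luke's 58/64 = 90.6%, Memorial 1121/1334 = 84.0% → St. Luke's
Severe: St. Luke's 132/376 = 35.1%, Memorial 75/324 = 23.1% → St. Luke's
Moderate: St. Luke's 79/147 = 53.7%, Memorial 108/233 = 46.4% → St. Luke's
St. Luke's has the higher rate in all 4 groups.

St. Luke's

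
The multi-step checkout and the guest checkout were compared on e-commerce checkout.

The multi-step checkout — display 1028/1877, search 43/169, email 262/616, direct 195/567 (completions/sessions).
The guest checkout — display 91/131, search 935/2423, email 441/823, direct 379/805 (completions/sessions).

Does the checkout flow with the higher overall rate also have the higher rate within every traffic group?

Display: the multi-step checkout 1028/1877 = 54.8%, the guest checkout 91/131 = 69.5% → the guest checkout
Search: the multi-step checkout 43/169 = 25.4%, the guest checkout 935/2423 = 38.6% → the guest checkout
Email: the multi-step checkout 262/616 = 42.5%, the guest checkout 441/823 = 53.6% → the guest checkout
Direct: the multi-step checkout 195/567 = 34.4%, the guest checkout 379/805 = 47.1% → the guest checkout
Overall: the multi-step checkout 1528/3229 = 47.3%, the guest checkout 1846/4182 = 44.1% → the multi-step checkout
The guest checkout wins each traffic group but the multi-step checkout wins overall — the comparison reverses. The guest checkout's sessions skew toward search, which has a lower base rate.

No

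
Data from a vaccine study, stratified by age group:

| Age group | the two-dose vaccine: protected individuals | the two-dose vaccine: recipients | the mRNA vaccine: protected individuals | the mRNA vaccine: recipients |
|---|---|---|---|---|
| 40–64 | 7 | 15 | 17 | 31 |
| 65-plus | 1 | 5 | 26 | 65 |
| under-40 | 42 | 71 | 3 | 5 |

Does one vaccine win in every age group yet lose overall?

40–64: the two-dose vaccine 7/15 = 46.7%, the mRNA vaccine 17/31 = 54.8% → the mRNA vaccine
65-plus: the two-dose vaccine 1/5 = 20.0%, the mRNA vaccine 26/65 = 40.0% → the mRNA vaccine
Under-40: the two-dose vaccine 42/71 = 59.2%, the mRNA vaccine 3/5 = 60.0% → the mRNA vaccine
Overall: the two-dose vaccine 50/91 = 54.9%, the mRNA vaccine 46/101 = 45.5% → the two-dose vaccine
The mRNA vaccine wins each age group but the two-dose vaccine wins overall — the comparison reverses. The mRNA vaccine's recipients skew toward 65-plus, which has a lower base rate.

Yes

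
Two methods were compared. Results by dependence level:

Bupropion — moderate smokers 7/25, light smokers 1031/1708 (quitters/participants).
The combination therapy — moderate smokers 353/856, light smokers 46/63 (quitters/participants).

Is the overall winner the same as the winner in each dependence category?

Moderate smokers: bupropion 7/25 = 28.0%, the combination therapy 353/856 = 41.2% → the combination therapy
Light smokers: bupropion 1031/1708 = 60.4%, the combination therapy 46/63 = 73.0% → the combination therapy
Overall: bupropion 1038/1733 = 59.9%, the combination therapy 399/919 = 43.4% → bupropion
The combination therapy wins each dependence group but bupropion wins overall — the comparison reverses. The combination therapy's participants skew toward moderate smokers, which has a lower base rate.

No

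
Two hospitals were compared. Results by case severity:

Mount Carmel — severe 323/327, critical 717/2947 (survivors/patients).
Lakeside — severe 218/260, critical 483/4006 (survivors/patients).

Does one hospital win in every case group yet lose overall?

No

Severe: Mount Carmel 323/327 = 98.8%, Lakeside 218/260 = 83.8% → Mount Carmel
Critical: Mount Carmel 717/2947 = 24.3%, Lakeside 483/4006 = 12.1% → Mount Carmel
Overall: Mount Carmel 1040/3274 = 31.8%, Lakeside 701/4266 = 16.4% → Mount Carmel
Mount Carmel wins overall and in every case group — no reversal.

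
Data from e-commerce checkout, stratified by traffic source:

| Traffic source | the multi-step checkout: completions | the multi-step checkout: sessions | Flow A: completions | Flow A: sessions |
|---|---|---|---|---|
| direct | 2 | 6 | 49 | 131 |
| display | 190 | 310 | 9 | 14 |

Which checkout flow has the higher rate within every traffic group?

Direct: the multi-step checkout 2/6 = 33.3%, Flow A 49/131 = 37.4% → Flow A
Display: the multi-step checkout 190/310 = 61.3%, Flow A 9/14 = 64.3% → Flow A
Flow A has the higher rate in both groups.

Flow A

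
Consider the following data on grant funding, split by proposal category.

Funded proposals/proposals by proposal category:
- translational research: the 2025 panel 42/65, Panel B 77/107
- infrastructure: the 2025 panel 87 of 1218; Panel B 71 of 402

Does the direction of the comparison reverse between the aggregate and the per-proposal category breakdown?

Translational research: the 2025 panel 42/65 = 64.6%, Panel B 77/107 = 72.0% → Panel B
Infrastructure: the 2025 panel 87/1218 = 7.1%, Panel B 71/402 = 17.7% → Panel B
Overall: the 2025 panel 129/1283 = 10.1%, Panel B 148/509 = 29.1% → Panel B
Panel B wins overall and in every proposal group — no reversal.

No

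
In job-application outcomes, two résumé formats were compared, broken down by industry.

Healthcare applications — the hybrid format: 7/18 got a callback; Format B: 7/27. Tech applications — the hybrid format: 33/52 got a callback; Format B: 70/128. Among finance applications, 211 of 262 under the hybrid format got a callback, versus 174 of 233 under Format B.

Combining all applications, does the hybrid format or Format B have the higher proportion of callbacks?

the hybrid format

Healthcare: the hybrid format 7/18 = 38.9%, Format B 7/27 = 25.9% → the hybrid format
Tech: the hybrid format 33/52 = 63.5%, Format B 70/128 = 54.7% → the hybrid format
Finance: the hybrid format 211/262 = 80.5%, Format B 174/233 = 74.7% → the hybrid format
Overall: the hybrid format 251/332 = 75.6%, Format B 251/388 = 64.7% → the hybrid format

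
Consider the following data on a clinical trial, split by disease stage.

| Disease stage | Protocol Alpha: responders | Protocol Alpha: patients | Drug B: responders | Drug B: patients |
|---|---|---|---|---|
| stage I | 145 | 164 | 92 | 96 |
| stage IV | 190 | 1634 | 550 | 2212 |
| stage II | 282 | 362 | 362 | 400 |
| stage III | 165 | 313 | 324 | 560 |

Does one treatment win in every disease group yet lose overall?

Stage I: Protocol Alpha 145/164 = 88.4%, Drug B 92/96 = 95.8% → Drug B
Stage IV: Protocol Alpha 190/1634 = 11.6%, Drug B 550/2212 = 24.9% → Drug B
Stage II: Protocol Alpha 282/362 = 77.9%, Drug B 362/400 = 90.5% → Drug B
Stage III: Protocol Alpha 165/313 = 52.7%, Drug B 324/560 = 57.9% → Drug B
Overall: Protocol Alpha 782/2473 = 31.6%, Drug B 1328/3268 = 40.6% → Drug B
Drug B wins overall and in every disease group — no reversal.

No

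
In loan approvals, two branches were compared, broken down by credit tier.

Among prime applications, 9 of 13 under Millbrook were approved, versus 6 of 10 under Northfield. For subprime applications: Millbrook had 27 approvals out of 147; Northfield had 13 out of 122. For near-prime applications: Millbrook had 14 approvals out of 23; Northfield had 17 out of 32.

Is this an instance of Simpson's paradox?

Prime: Millbrook 9/13 = 69.2%, Northfield 6/10 = 60.0% → Millbrook
Subprime: Millbrook 27/147 = 18.4%, Northfield 13/122 = 10.7% → Millbrook
Near-prime: Millbrook 14/23 = 60.9%, Northfield 17/32 = 53.1% → Millbrook
Overall: Millbrook 50/183 = 27.3%, Northfield 36/164 = 22.0% → Millbrook
Millbrook wins overall and in every credit group — no reversal.

No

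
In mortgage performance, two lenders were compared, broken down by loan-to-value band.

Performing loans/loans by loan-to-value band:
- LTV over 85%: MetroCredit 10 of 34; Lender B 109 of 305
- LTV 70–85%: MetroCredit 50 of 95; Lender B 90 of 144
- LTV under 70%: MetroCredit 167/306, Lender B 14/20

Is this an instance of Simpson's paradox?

Yes

LTV over 85%: MetroCredit 10/34 = 29.4%, Lender B 109/305 = 35.7% → Lender B
LTV 70–85%: MetroCredit 50/95 = 52.6%, Lender B 90/144 = 62.5% → Lender B
LTV under 70%: MetroCredit 167/306 = 54.6%, Lender B 14/20 = 70.0% → Lender B
Overall: MetroCredit 227/435 = 52.2%, Lender B 213/469 = 45.4% → MetroCredit
Lender B wins each loan-to-value group but MetroCredit wins overall — the comparison reverses. Lender B's loans skew toward LTV over 85%, which has a lower base rate.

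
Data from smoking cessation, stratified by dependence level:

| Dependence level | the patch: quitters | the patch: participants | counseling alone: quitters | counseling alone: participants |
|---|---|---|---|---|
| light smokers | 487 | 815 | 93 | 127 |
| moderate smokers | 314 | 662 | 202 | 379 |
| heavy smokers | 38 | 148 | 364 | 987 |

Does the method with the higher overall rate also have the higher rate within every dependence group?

Light smokers: the patch 487/815 = 59.8%, counseling alone 93/127 = 73.2% → counseling alone
Moderate smokers: the patch 314/662 = 47.4%, counseling alone 202/379 = 53.3% → counseling alone
Heavy smokers: the patch 38/148 = 25.7%, counseling alone 364/987 = 36.9% → counseling alone
Overall: the patch 839/1625 = 51.6%, counseling alone 659/1493 = 44.1% → the patch
Counseling alone wins each dependence group but the patch wins overall — the comparison reverses. Counseling alone's participants skew toward heavy smokers, which has a lower base rate.

No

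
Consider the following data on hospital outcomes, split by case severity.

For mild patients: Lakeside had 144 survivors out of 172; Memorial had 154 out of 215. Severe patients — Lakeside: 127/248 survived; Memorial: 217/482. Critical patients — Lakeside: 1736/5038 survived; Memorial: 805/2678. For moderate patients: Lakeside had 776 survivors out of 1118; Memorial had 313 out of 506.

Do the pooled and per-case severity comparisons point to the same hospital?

Yes

Mild: Lakeside 144/172 = 83.7%, Memorial 154/215 = 71.6% → Lakeside
Severe: Lakeside 127/248 = 51.2%, Memorial 217/482 = 45.0% → Lakeside
Critical: Lakeside 1736/5038 = 34.5%, Memorial 805/2678 = 30.1% → Lakeside
Moderate: Lakeside 776/1118 = 69.4%, Memorial 313/506 = 61.9% → Lakeside
Overall: Lakeside 2783/6576 = 42.3%, Memorial 1489/3881 = 38.4% → Lakeside
Lakeside wins overall and in every case group — no reversal.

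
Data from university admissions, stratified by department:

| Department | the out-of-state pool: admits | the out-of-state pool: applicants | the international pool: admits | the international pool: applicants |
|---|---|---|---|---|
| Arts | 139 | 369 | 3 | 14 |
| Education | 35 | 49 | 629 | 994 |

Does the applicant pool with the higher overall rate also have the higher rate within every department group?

No

Arts: the out-of-state pool 139/369 = 37.7%, the international pool 3/14 = 21.4% → the out-of-state pool
Education: the out-of-state pool 35/49 = 71.4%, the international pool 629/994 = 63.3% → the out-of-state pool
Overall: the out-of-state pool 174/418 = 41.6%, the international pool 632/1008 = 62.7% → the international pool
The out-of-state pool wins each department group but the international pool wins overall — the comparison reverses. The out-of-state pool's applicants skew toward Arts, which has a lower base rate.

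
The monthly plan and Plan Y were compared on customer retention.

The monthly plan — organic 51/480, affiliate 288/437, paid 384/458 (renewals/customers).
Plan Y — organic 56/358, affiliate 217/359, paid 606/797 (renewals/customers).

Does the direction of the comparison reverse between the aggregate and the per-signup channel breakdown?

Organic: the monthly plan 51/480 = 10.6%, Plan Y 56/358 = 15.6% → Plan Y
Affiliate: the monthly plan 288/437 = 65.9%, Plan Y 217/359 = 60.4% → the monthly plan
Paid: the monthly plan 384/458 = 83.8%, Plan Y 606/797 = 76.0% → the monthly plan
Overall: the monthly plan 723/1375 = 52.6%, Plan Y 879/1514 = 58.1% → Plan Y
Neither sweeps: the monthly plan wins 2 of 3 groups, Plan Y wins 1. Plan Y wins overall but not every group — no Simpson reversal.

No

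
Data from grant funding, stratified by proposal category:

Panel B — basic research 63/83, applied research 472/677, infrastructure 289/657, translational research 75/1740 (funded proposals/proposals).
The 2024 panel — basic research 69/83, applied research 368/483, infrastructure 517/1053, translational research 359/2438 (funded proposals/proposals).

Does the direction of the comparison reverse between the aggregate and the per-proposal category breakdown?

No

Basic research: Panel B 63/83 = 75.9%, the 2024 panel 69/83 = 83.1% → the 2024 panel
Applied research: Panel B 472/677 = 69.7%, the 2024 panel 368/483 = 76.2% → the 2024 panel
Infrastructure: Panel B 289/657 = 44.0%, the 2024 panel 517/1053 = 49.1% → the 2024 panel
Translational research: Panel B 75/1740 = 4.3%, the 2024 panel 359/2438 = 14.7% → the 2024 panel
Overall: Panel B 899/3157 = 28.5%, the 2024 panel 1313/4057 = 32.4% → the 2024 panel
The 2024 panel wins overall and in every proposal group — no reversal.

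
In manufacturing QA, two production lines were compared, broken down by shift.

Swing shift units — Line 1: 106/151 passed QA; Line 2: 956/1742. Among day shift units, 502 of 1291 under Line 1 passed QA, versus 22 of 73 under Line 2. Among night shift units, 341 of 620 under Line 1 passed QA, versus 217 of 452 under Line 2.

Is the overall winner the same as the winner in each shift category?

No

Swing shift: Line 1 106/151 = 70.2%, Line 2 956/1742 = 54.9% → Line 1
Day shift: Line 1 502/1291 = 38.9%, Line 2 22/73 = 30.1% → Line 1
Night shift: Line 1 341/620 = 55.0%, Line 2 217/452 = 48.0% → Line 1
Overall: Line 1 949/2062 = 46.0%, Line 2 1195/2267 = 52.7% → Line 2
Line 1 wins each shift group but Line 2 wins overall — the comparison reverses. Line 1's units skew toward day shift, which has a lower base rate.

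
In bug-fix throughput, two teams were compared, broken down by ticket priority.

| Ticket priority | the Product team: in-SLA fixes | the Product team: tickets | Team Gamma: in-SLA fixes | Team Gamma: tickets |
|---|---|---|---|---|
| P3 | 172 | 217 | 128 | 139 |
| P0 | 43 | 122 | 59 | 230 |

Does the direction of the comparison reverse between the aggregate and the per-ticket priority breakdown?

No

P3: the Product team 172/217 = 79.3%, Team Gamma 128/139 = 92.1% → Team Gamma
P0: the Product team 43/122 = 35.2%, Team Gamma 59/230 = 25.7% → the Product team
Overall: the Product team 215/339 = 63.4%, Team Gamma 187/369 = 50.7% → the Product team
Neither sweeps: the Product team wins 1 of 2 groups, Team Gamma wins 1. The Product team wins overall but not every group — no Simpson reversal.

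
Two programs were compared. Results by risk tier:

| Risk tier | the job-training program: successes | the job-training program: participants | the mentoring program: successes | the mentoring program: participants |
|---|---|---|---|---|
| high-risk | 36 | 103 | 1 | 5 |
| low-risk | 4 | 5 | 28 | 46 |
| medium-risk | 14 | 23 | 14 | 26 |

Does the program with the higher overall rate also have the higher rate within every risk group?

High-risk: the job-training program 36/103 = 35.0%, the mentoring program 1/5 = 20.0% → the job-training program
Low-risk: the job-training program 4/5 = 80.0%, the mentoring program 28/46 = 60.9% → the job-training program
Medium-risk: the job-training program 14/23 = 60.9%, the mentoring program 14/26 = 53.8% → the job-training program
Overall: the job-training program 54/131 = 41.2%, the mentoring program 43/77 = 55.8% → the mentoring program
The job-training program wins each risk group but the mentoring program wins overall — the comparison reverses. The job-training program's participants skew toward high-risk, which has a lower base rate.

No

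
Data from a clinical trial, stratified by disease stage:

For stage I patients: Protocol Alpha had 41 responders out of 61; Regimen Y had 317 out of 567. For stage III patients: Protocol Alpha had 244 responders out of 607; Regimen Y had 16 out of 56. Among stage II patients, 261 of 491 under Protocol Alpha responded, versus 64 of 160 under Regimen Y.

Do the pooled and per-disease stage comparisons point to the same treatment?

No

Stage I: Protocol Alpha 41/61 = 67.2%, Regimen Y 317/567 = 55.9% → Protocol Alpha
Stage III: Protocol Alpha 244/607 = 40.2%, Regimen Y 16/56 = 28.6% → Protocol Alpha
Stage II: Protocol Alpha 261/491 = 53.2%, Regimen Y 64/160 = 40.0% → Protocol Alpha
Overall: Protocol Alpha 546/1159 = 47.1%, Regimen Y 397/783 = 50.7% → Regimen Y
Protocol Alpha wins each disease group but Regimen Y wins overall — the comparison reverses. Protocol Alpha's patients skew toward stage III, which has a lower base rate.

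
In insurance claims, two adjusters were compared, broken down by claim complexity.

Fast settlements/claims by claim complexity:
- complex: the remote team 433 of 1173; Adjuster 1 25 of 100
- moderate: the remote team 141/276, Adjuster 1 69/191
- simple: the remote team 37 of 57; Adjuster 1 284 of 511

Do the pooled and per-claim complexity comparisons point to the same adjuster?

Complex: the remote team 433/1173 = 36.9%, Adjuster 1 25/100 = 25.0% → the remote team
Moderate: the remote team 141/276 = 51.1%, Adjuster 1 69/191 = 36.1% → the remote team
Simple: the remote team 37/57 = 64.9%, Adjuster 1 284/511 = 55.6% → the remote team
Overall: the remote team 611/1506 = 40.6%, Adjuster 1 378/802 = 47.1% → Adjuster 1
The remote team wins each claim group but Adjuster 1 wins overall — the comparison reverses. The remote team's claims skew toward complex, which has a lower base rate.

No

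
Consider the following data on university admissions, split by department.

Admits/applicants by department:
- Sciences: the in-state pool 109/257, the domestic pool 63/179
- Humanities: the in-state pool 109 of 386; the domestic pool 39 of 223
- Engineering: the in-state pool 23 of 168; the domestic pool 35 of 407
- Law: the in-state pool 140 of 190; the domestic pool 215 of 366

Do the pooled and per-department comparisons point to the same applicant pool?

Yes

Sciences: the in-state pool 109/257 = 42.4%, the domestic pool 63/179 = 35.2% → the in-state pool
Humanities: the in-state pool 109/386 = 28.2%, the domestic pool 39/223 = 17.5% → the in-state pool
Engineering: the in-state pool 23/168 = 13.7%, the domestic pool 35/407 = 8.6% → the in-state pool
Law: the in-state pool 140/190 = 73.7%, the domestic pool 215/366 = 58.7% → the in-state pool
Overall: the in-state pool 381/1001 = 38.1%, the domestic pool 352/1175 = 30.0% → the in-state pool
The in-state pool wins overall and in every department group — no reversal.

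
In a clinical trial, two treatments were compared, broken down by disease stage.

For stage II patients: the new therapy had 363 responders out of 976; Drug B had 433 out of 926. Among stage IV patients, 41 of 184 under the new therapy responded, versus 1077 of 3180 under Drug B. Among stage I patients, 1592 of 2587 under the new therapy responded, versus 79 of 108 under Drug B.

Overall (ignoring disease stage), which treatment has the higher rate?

the new therapy

Stage II: the new therapy 363/976 = 37.2%, Drug B 433/926 = 46.8% → Drug B
Stage IV: the new therapy 41/184 = 22.3%, Drug B 1077/3180 = 33.9% → Drug B
Stage I: the new therapy 1592/2587 = 61.5%, Drug B 79/108 = 73.1% → Drug B
Overall: the new therapy 1996/3747 = 53.3%, Drug B 1589/4214 = 37.7% → the new therapy
(Drug B wins every disease group but the new therapy wins overall — Drug B's patients skew toward the low-rate stage IV group.)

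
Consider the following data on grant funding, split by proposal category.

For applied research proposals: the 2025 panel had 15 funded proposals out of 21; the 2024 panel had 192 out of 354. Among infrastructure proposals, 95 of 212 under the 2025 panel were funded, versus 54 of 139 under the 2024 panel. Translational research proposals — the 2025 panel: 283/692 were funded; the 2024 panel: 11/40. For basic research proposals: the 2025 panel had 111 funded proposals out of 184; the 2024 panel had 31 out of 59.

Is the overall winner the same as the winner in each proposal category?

No

Applied research: the 2025 panel 15/21 = 71.4%, the 2024 panel 192/354 = 54.2% → the 2025 panel
Infrastructure: the 2025 panel 95/212 = 44.8%, the 2024 panel 54/139 = 38.8% → the 2025 panel
Translational research: the 2025 panel 283/692 = 40.9%, the 2024 panel 11/40 = 27.5% → the 2025 panel
Basic research: the 2025 panel 111/184 = 60.3%, the 2024 panel 31/59 = 52.5% → the 2025 panel
Overall: the 2025 panel 504/1109 = 45.4%, the 2024 panel 288/592 = 48.6% → the 2024 panel
The 2025 panel wins each proposal group but the 2024 panel wins overall — the comparison reverses. The 2025 panel's proposals skew toward translational research, which has a lower base rate.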